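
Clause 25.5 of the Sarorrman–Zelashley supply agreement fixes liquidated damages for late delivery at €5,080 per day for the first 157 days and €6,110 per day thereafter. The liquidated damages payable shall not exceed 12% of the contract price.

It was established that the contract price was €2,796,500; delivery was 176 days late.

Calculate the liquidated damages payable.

Liquidated damages: €335,580

First 157 days: 157 × €5,080 = €797,560
Remaining days: (176 − 157) × €6,110 = €116,090
Accrued per-day damages: €797,560 + €116,090 = €913,650
Cap: 12% of €2,796,500 = €335,580
Cap at €335,580: €913,650 exceeds the cap → €335,580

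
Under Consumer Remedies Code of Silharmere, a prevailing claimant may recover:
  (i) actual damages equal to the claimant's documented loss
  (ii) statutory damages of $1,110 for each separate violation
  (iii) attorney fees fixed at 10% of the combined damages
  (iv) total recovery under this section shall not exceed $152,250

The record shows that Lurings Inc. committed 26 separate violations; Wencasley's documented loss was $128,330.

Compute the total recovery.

$152,250

Statutory damages: 26 × $1,110 = $28,860
Combined damages: $128,330 + $28,860 = $157,190
Attorney fees: 10% of $157,190 = $15,719
Total before cap: $157,190 + $15,719 = $172,909
Cap at $152,250: $172,909 exceeds the cap → $152,250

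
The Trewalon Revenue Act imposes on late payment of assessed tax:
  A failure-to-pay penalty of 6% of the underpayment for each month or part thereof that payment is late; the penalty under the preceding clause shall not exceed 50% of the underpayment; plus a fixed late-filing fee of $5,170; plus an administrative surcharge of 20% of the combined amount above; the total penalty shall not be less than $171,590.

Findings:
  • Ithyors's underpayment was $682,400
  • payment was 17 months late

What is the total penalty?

Accrued rate: 6% × 17 = 102%, capped at 50% → 50%
Failure-to-pay penalty: 50% of $682,400 = $341,200
Penalty before surcharge: $341,200 + $5,170 = $346,370
Administrative surcharge: 20% of $346,370 = $69,274
Total penalty: $346,370 + $69,274 = $415,644
Minimum $171,590: $415,644 meets the minimum, no increase.

$415,644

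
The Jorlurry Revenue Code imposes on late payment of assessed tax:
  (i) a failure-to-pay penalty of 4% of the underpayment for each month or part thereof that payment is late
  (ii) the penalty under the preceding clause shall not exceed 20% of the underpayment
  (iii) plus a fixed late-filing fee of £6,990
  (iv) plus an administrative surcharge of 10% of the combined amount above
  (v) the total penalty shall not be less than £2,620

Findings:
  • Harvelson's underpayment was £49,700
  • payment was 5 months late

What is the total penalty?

Accrued rate: 4% × 5 = 20%, capped at 20% → 20%
Failure-to-pay penalty: 20% of £49,700 = £9,940
Penalty before surcharge: £9,940 + £6,990 = £16,930
Administrative surcharge: 10% of £16,930 = £1,693
Total penalty: £16,930 + £1,693 = £18,623
Minimum £2,620: £18,623 meets the minimum, no increase.

£18,623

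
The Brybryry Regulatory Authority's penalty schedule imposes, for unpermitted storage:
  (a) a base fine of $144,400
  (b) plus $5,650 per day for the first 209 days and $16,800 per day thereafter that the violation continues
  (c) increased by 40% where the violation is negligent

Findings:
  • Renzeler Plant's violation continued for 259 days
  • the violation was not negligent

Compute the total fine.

$2,165,250

First 209 days: 209 × $5,650 = $1,180,850
Remaining days: (259 − 209) × $16,800 = $840,000
Per-day component: $1,180,850 + $840,000 = $2,020,850
Base plus per-day: $144,400 + $2,020,850 = $2,165,250
The violation was not negligent: no 40% increase.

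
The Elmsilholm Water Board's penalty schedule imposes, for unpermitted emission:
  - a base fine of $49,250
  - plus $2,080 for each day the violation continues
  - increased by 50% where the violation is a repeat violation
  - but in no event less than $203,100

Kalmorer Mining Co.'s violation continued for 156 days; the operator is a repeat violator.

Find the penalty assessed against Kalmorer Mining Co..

Per-day component: 156 × $2,080 = $324,480
Base plus per-day: $49,250 + $324,480 = $373,730
Enhancement: 50% of $373,730 = $186,865
Enhanced fine: $373,730 + $186,865 = $560,595
Minimum $203,100: $560,595 meets the minimum, no increase.

$560,595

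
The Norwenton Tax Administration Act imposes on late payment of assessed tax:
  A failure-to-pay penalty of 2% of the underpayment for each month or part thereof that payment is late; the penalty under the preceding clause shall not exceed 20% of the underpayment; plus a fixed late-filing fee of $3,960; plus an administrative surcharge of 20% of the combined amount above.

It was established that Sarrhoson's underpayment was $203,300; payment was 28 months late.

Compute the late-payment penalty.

Accrued rate: 2% × 28 = 56%, capped at 20% → 20%
Failure-to-pay penalty: 20% of $203,300 = $40,660
Penalty before surcharge: $40,660 + $3,960 = $44,620
Administrative surcharge: 20% of $44,620 = $8,924
Total penalty: $44,620 + $8,924 = $53,544

$53,544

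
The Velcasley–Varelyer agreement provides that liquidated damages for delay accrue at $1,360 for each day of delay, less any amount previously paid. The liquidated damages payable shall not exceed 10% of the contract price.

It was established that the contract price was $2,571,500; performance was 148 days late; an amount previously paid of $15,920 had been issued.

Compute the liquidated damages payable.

$185,360

Per-day damages: 148 × $1,360 = $201,280
Less amount previously paid: $201,280 − $15,920 = $185,360
Cap: 10% of $2,571,500 = $257,150
Cap at $257,150: $185,360 is within the cap, no reduction.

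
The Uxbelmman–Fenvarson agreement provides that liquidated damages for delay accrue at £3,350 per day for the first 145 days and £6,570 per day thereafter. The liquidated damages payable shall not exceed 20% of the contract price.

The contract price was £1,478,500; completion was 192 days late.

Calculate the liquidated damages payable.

First 145 days: 145 × £3,350 = £485,750
Remaining days: (192 − 145) × £6,570 = £308,790
Accrued per-day damages: £485,750 + £308,790 = £794,540
Cap: 20% of £1,478,500 = £295,700
Cap at £295,700: £794,540 exceeds the cap → £295,700

£295,700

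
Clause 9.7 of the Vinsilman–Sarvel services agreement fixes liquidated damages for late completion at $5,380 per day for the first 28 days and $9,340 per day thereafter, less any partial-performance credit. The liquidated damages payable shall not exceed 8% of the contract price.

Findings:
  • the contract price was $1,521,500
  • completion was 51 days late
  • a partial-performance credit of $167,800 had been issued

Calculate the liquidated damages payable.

First 28 days: 28 × $5,380 = $150,640
Remaining days: (51 − 28) × $9,340 = $214,820
Accrued per-day damages: $150,640 + $214,820 = $365,460
Less partial-performance credit: $365,460 − $167,800 = $197,660
Cap: 8% of $1,521,500 = $121,720
Cap at $121,720: $197,660 exceeds the cap → $121,720

Liquidated damages: $121,720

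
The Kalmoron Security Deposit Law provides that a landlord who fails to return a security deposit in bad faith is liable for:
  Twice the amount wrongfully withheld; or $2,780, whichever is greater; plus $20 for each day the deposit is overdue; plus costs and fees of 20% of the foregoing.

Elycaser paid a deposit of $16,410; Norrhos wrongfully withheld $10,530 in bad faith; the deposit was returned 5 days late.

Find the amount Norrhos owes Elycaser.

$25,392

Doubled: 2 × $10,530 = $21,060
Minimum $2,780: $21,060 meets the minimum, no increase.
Late-return penalty: 5 × $20 = $100
Damages plus late penalty: $21,060 + $100 = $21,160
Costs and fees: 20% of $21,160 = $4,232
Total recovery: $21,160 + $4,232 = $25,392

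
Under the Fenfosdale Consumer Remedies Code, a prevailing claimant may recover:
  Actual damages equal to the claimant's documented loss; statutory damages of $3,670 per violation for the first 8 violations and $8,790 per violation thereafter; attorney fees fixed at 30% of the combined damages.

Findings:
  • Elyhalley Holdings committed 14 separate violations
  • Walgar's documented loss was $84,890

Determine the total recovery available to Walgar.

First 8 violations: 8 × $3,670 = $29,360
Remaining violations: (14 − 8) × $8,790 = $52,740
Statutory damages: $29,360 + $52,740 = $82,100
Combined damages: $84,890 + $82,100 = $166,990
Attorney fees: 30% of $166,990 = $50,097
Total recovery: $166,990 + $50,097 = $217,087

$217,087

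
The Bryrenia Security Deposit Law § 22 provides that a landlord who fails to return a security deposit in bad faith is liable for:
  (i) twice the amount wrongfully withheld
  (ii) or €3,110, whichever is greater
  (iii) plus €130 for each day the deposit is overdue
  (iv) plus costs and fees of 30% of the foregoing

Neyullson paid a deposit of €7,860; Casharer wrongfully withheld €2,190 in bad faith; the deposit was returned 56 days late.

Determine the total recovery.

Recovery: €15,158

Doubled: 2 × €2,190 = €4,380
Minimum €3,110: €4,380 meets the minimum, no increase.
Late-return penalty: 56 × €130 = €7,280
Damages plus late penalty: €4,380 + €7,280 = €11,660
Costs and fees: 30% of €11,660 = €3,498
Total recovery: €11,660 + €3,498 = €15,158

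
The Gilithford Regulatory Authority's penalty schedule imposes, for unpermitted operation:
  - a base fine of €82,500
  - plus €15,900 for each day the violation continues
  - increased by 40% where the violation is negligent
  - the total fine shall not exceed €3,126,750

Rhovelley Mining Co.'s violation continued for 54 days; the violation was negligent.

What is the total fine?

Per-day component: 54 × €15,900 = €858,600
Base plus per-day: €82,500 + €858,600 = €941,100
Enhancement: 40% of €941,100 = €376,440
Enhanced fine: €941,100 + €376,440 = €1,317,540
Cap at €3,126,750: €1,317,540 is within the cap, no reduction.

€1,317,540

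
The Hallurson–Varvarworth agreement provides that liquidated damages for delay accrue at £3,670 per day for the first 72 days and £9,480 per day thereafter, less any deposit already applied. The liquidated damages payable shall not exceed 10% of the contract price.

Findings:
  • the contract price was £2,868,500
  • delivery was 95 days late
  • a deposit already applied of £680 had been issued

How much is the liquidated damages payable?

£286,850

First 72 days: 72 × £3,670 = £264,240
Remaining days: (95 − 72) × £9,480 = £218,040
Accrued per-day damages: £264,240 + £218,040 = £482,280
Less deposit already applied: £482,280 − £680 = £481,600
Cap: 10% of £2,868,500 = £286,850
Cap at £286,850: £481,600 exceeds the cap → £286,850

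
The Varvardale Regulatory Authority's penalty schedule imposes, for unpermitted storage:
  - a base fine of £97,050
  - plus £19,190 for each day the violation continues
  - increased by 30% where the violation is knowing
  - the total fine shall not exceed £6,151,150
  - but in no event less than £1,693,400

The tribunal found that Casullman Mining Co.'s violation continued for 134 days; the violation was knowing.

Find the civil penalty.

Per-day component: 134 × £19,190 = £2,571,460
Base plus per-day: £97,050 + £2,571,460 = £2,668,510
Enhancement: 30% of £2,668,510 = £800,553
Enhanced fine: £2,668,510 + £800,553 = £3,469,063
Cap at £6,151,150: £3,469,063 is within the cap, no reduction.
Minimum £1,693,400: £3,469,063 meets the minimum, no increase.

£3,469,063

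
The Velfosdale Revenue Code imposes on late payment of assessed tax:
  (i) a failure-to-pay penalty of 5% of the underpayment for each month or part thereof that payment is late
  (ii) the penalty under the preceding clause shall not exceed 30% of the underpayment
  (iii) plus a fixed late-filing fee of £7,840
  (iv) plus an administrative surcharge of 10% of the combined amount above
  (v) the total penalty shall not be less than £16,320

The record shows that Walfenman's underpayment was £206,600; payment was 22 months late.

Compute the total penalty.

Penalty: £76,802

Accrued rate: 5% × 22 = 110%, capped at 30% → 30%
Failure-to-pay penalty: 30% of £206,600 = £61,980
Penalty before surcharge: £61,980 + £7,840 = £69,820
Administrative surcharge: 10% of £69,820 = £6,982
Total penalty: £69,820 + £6,982 = £76,802
Minimum £16,320: £76,802 meets the minimum, no increase.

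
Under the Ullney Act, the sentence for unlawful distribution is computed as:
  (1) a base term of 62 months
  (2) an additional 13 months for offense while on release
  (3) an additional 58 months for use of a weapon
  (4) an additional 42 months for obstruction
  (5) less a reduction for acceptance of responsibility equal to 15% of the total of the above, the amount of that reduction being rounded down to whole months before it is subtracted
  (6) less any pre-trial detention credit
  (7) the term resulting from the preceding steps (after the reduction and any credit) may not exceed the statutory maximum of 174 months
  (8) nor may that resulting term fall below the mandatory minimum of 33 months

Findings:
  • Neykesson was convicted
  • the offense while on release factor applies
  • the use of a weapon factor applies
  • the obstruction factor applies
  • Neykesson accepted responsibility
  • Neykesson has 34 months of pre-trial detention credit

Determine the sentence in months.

115 months

Offense while on release enhancement: +13 months
Use of a weapon enhancement: +58 months
Obstruction enhancement: +42 months
Adjusted term: 62 months + 13 months + 58 months + 42 months = 175 months
Acceptance of responsibility reduction: 15% of 175 months = 26 months (rounded down)
After reduction: 175 − 26 = 149 months
Less pre-trial detention credit: 149 months − 34 months = 115 months
Cap at 174 months: 115 months is within the cap, no reduction.
Minimum 33 months: 115 months meets the minimum, no increase.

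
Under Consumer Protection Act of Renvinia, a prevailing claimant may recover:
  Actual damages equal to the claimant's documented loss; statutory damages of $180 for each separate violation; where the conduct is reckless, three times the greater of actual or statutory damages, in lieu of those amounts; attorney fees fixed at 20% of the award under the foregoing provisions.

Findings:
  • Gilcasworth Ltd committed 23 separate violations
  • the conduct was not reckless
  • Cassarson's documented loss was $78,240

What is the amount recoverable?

$98,856

Statutory damages: 23 × $180 = $4,140
Conduct not reckless: the in-lieu enhancement does not apply.
Actual plus statutory damages: $78,240 + $4,140 = $82,380
Attorney fees: 20% of $82,380 = $16,476
Total recovery: $82,380 + $16,476 = $98,856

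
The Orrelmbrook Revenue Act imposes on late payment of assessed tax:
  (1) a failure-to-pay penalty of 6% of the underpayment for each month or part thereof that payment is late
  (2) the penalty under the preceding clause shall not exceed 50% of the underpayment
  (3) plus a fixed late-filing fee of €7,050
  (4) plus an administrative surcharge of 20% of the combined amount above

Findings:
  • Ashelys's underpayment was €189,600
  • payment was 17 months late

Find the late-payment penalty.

Penalty: €122,220

Accrued rate: 6% × 17 = 102%, capped at 50% → 50%
Failure-to-pay penalty: 50% of €189,600 = €94,800
Penalty before surcharge: €94,800 + €7,050 = €101,850
Administrative surcharge: 20% of €101,850 = €20,370
Total penalty: €101,850 + €20,370 = €122,220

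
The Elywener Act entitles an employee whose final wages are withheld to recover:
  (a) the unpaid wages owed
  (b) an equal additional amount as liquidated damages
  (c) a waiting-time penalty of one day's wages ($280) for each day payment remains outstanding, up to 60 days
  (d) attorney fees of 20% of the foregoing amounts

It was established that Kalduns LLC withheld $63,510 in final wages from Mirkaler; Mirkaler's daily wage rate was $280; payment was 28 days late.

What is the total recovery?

Liquidated damages (equal amount): $63,510
Penalty days: min(28, 60) = 28
Waiting-time penalty: 28 × $280 = $7,840
Subtotal: $63,510 + $63,510 + $7,840 = $134,860
Attorney fees: 20% of $134,860 = $26,972
Total award: $134,860 + $26,972 = $161,832

$161,832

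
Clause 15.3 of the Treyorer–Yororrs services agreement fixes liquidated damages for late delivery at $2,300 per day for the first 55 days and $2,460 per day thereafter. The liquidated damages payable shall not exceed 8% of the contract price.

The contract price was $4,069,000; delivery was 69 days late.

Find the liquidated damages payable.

First 55 days: 55 × $2,300 = $126,500
Remaining days: (69 − 55) × $2,460 = $34,440
Accrued per-day damages: $126,500 + $34,440 = $160,940
Cap: 8% of $4,069,000 = $325,520
Cap at $325,520: $160,940 is within the cap, no reduction.

Liquidated damages: $160,940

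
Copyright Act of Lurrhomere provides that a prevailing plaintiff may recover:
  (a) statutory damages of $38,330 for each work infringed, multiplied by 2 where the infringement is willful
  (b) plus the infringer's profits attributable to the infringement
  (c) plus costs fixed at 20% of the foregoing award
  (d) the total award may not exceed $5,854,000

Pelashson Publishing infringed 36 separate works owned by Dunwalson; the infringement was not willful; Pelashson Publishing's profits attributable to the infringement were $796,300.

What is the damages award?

Statutory damages: 36 × $38,330 = $1,379,880
Infringement not willful: no ×2 enhancement.
Combined award: $1,379,880 + $796,300 = $2,176,180
Costs: 20% of $2,176,180 = $435,236
Award plus costs: $2,176,180 + $435,236 = $2,611,416
Cap at $5,854,000: $2,611,416 is within the cap, no reduction.

$2,611,416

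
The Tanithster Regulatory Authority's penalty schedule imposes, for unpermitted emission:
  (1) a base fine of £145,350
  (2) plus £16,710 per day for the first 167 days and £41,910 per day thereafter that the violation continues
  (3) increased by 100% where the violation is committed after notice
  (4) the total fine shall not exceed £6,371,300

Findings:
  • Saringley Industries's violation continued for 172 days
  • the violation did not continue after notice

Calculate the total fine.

£3,145,470

First 167 days: 167 × £16,710 = £2,790,570
Remaining days: (172 − 167) × £41,910 = £209,550
Per-day component: £2,790,570 + £209,550 = £3,000,120
Base plus per-day: £145,350 + £3,000,120 = £3,145,470
The violation did not continue after notice: no 100% increase.
Cap at £6,371,300: £3,145,470 is within the cap, no reduction.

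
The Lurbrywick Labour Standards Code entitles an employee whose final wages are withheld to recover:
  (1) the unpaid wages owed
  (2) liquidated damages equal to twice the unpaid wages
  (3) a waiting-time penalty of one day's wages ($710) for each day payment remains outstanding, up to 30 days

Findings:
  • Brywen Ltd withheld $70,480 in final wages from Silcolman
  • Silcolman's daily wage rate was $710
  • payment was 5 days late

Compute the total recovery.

Doubled: 2 × $70,480 = $140,960
Penalty days: min(5, 30) = 5
Waiting-time penalty: 5 × $710 = $3,550
Total award: $70,480 + $140,960 + $3,550 = $214,990

$214,990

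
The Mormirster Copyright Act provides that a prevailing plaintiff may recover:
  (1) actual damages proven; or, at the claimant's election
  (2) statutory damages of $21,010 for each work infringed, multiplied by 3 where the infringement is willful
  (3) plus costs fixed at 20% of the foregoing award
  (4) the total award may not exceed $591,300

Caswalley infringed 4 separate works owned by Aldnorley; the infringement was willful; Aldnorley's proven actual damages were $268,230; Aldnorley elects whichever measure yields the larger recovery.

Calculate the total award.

$321,876

Statutory damages: 4 × $21,010 = $84,040
Trebled: 3 × $84,040 = $252,120
Greater of actual damages ($268,230) or enhanced statutory damages ($252,120): $268,230
Costs: 20% of $268,230 = $53,646
Award plus costs: $268,230 + $53,646 = $321,876
Cap at $591,300: $321,876 is within the cap, no reduction.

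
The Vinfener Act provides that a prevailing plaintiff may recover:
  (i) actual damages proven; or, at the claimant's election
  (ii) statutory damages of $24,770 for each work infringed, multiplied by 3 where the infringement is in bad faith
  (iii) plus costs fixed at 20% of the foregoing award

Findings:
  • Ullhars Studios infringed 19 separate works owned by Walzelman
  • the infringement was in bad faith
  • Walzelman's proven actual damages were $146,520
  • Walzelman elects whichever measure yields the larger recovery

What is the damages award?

Statutory damages: 19 × $24,770 = $470,630
Trebled: 3 × $470,630 = $1,411,890
Greater of actual damages ($146,520) or enhanced statutory damages ($1,411,890): $1,411,890
Costs: 20% of $1,411,890 = $282,378
Award plus costs: $1,411,890 + $282,378 = $1,694,268

Award: $1,694,268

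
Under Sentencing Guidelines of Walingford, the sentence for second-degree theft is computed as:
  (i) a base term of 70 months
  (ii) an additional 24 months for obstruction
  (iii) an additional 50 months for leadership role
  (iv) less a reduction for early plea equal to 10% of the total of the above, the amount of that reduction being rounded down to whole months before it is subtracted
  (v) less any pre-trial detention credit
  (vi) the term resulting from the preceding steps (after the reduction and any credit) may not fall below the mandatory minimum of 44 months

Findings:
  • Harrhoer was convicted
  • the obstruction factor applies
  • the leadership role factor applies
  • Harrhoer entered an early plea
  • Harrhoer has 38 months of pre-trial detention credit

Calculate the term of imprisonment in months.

92 months

Obstruction enhancement: +24 months
Leadership role enhancement: +50 months
Adjusted term: 70 months + 24 months + 50 months = 144 months
Early plea reduction: 10% of 144 months = 14 months (rounded down)
After reduction: 144 − 14 = 130 months
Less pre-trial detention credit: 130 months − 38 months = 92 months
Minimum 44 months: 92 months meets the minimum, no increase.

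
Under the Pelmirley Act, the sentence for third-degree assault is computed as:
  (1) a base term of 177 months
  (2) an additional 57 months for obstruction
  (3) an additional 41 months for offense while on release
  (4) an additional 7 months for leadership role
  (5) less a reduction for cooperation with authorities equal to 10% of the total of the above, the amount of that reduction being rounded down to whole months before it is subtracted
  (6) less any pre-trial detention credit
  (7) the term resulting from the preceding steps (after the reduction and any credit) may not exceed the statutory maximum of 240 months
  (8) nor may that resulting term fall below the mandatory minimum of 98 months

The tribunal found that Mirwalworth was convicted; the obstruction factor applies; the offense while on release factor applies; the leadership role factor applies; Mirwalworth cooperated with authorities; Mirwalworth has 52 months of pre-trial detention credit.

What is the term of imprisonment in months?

Obstruction enhancement: +57 months
Offense while on release enhancement: +41 months
Leadership role enhancement: +7 months
Adjusted term: 177 months + 57 months + 41 months + 7 months = 282 months
Cooperation with authorities reduction: 10% of 282 months = 28 months (rounded down)
After reduction: 282 − 28 = 254 months
Less pre-trial detention credit: 254 months − 52 months = 202 months
Cap at 240 months: 202 months is within the cap, no reduction.
Minimum 98 months: 202 months meets the minimum, no increase.

202 months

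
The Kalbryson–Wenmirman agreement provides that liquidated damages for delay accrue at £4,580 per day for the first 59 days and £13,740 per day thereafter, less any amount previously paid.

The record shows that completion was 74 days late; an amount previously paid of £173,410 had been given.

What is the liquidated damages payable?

First 59 days: 59 × £4,580 = £270,220
Remaining days: (74 − 59) × £13,740 = £206,100
Accrued per-day damages: £270,220 + £206,100 = £476,320
Less amount previously paid: £476,320 − £173,410 = £302,910

£302,910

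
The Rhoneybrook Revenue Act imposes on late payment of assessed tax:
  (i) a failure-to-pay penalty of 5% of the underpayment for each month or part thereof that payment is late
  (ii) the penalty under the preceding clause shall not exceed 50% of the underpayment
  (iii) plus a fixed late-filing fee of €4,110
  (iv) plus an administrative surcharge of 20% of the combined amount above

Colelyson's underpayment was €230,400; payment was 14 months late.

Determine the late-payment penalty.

Accrued rate: 5% × 14 = 70%, capped at 50% → 50%
Failure-to-pay penalty: 50% of €230,400 = €115,200
Penalty before surcharge: €115,200 + €4,110 = €119,310
Administrative surcharge: 20% of €119,310 = €23,862
Total penalty: €119,310 + €23,862 = €143,172

€143,172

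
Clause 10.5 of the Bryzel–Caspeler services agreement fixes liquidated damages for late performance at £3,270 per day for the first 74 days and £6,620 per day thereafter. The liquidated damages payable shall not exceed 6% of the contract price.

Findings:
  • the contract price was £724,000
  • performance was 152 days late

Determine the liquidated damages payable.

£43,440

First 74 days: 74 × £3,270 = £241,980
Remaining days: (152 − 74) × £6,620 = £516,360
Accrued per-day damages: £241,980 + £516,360 = £758,340
Cap: 6% of £724,000 = £43,440
Cap at £43,440: £758,340 exceeds the cap → £43,440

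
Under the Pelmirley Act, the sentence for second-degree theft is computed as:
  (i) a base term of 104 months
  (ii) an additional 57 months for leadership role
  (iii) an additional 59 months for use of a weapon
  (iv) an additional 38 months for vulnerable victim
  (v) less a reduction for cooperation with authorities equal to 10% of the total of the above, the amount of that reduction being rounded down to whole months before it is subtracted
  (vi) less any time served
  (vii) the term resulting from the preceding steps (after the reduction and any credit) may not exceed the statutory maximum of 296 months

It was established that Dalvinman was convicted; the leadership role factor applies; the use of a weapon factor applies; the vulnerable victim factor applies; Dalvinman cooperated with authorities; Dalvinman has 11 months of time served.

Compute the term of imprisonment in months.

Leadership role enhancement: +57 months
Use of a weapon enhancement: +59 months
Vulnerable victim enhancement: +38 months
Adjusted term: 104 months + 57 months + 59 months + 38 months = 258 months
Cooperation with authorities reduction: 10% of 258 months = 25 months (rounded down)
After reduction: 258 − 25 = 233 months
Less time served: 233 months − 11 months = 222 months
Cap at 296 months: 222 months is within the cap, no reduction.

222 months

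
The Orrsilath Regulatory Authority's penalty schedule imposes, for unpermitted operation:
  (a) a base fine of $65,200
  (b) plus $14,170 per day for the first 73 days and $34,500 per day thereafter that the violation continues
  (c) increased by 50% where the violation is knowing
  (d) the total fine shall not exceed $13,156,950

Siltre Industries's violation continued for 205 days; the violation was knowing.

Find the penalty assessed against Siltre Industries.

First 73 days: 73 × $14,170 = $1,034,410
Remaining days: (205 − 73) × $34,500 = $4,554,000
Per-day component: $1,034,410 + $4,554,000 = $5,588,410
Base plus per-day: $65,200 + $5,588,410 = $5,653,610
Enhancement: 50% of $5,653,610 = $2,826,805
Enhanced fine: $5,653,610 + $2,826,805 = $8,480,415
Cap at $13,156,950: $8,480,415 is within the cap, no reduction.

Civil penalty: $8,480,415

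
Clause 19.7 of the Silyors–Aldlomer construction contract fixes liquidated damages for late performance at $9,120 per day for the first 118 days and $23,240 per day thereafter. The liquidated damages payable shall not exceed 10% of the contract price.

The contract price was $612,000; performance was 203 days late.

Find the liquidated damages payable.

$61,200

First 118 days: 118 × $9,120 = $1,076,160
Remaining days: (203 − 118) × $23,240 = $1,975,400
Accrued per-day damages: $1,076,160 + $1,975,400 = $3,051,560
Cap: 10% of $612,000 = $61,200
Cap at $61,200: $3,051,560 exceeds the cap → $61,200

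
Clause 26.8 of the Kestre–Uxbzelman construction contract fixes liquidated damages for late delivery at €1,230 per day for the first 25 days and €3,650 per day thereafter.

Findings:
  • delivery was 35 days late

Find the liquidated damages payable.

First 25 days: 25 × €1,230 = €30,750
Remaining days: (35 − 25) × €3,650 = €36,500
Accrued per-day damages: €30,750 + €36,500 = €67,250

€67,250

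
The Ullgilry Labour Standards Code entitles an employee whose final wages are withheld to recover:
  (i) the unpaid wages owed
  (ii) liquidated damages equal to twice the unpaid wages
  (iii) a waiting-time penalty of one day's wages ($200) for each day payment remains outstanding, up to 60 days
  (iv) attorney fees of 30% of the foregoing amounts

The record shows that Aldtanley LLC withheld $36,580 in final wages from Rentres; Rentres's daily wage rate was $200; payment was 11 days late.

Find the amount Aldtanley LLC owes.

Doubled: 2 × $36,580 = $73,160
Penalty days: min(11, 60) = 11
Waiting-time penalty: 11 × $200 = $2,200
Subtotal: $36,580 + $73,160 + $2,200 = $111,940
Attorney fees: 30% of $111,940 = $33,582
Total award: $111,940 + $33,582 = $145,522

$145,522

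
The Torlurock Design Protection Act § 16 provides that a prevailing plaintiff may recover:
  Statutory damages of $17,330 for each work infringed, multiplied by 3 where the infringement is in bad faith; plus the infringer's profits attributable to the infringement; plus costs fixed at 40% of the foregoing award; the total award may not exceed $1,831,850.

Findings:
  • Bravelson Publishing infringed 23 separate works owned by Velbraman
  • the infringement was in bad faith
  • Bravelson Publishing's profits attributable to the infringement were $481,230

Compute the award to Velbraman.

Statutory damages: 23 × $17,330 = $398,590
Trebled: 3 × $398,590 = $1,195,770
Combined award: $1,195,770 + $481,230 = $1,677,000
Costs: 40% of $1,677,000 = $670,800
Award plus costs: $1,677,000 + $670,800 = $2,347,800
Cap at $1,831,850: $2,347,800 exceeds the cap → $1,831,850

$1,831,850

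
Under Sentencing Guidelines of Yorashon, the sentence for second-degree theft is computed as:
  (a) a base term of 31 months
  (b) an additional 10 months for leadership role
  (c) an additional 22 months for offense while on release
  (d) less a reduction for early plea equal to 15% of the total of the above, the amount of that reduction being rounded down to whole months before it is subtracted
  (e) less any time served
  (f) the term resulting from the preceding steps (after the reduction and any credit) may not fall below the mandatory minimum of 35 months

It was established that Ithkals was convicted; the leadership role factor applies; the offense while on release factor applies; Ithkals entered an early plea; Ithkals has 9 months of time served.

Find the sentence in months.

45 months

Leadership role enhancement: +10 months
Offense while on release enhancement: +22 months
Adjusted term: 31 months + 10 months + 22 months = 63 months
Early plea reduction: 15% of 63 months = 9 months (rounded down)
After reduction: 63 − 9 = 54 months
Less time served: 54 months − 9 months = 45 months
Minimum 35 months: 45 months meets the minimum, no increase.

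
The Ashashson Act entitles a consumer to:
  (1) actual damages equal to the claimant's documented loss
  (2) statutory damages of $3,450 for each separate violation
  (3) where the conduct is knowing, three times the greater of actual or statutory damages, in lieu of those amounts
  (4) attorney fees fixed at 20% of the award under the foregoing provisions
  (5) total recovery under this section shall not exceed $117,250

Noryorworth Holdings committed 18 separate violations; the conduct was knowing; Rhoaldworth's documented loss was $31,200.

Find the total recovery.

Statutory damages: 18 × $3,450 = $62,100
Greater of actual damages ($31,200) or statutory damages ($62,100): $62,100
Trebled: 3 × $62,100 = $186,300
Attorney fees: 20% of $186,300 = $37,260
Total before cap: $186,300 + $37,260 = $223,560
Cap at $117,250: $223,560 exceeds the cap → $117,250

$117,250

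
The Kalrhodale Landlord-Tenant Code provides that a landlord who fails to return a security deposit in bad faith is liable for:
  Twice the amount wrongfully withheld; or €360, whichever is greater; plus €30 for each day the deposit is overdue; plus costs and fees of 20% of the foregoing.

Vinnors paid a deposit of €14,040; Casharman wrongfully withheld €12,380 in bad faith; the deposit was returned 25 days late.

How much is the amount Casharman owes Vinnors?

€30,612

Doubled: 2 × €12,380 = €24,760
Minimum €360: €24,760 meets the minimum, no increase.
Late-return penalty: 25 × €30 = €750
Damages plus late penalty: €24,760 + €750 = €25,510
Costs and fees: 20% of €25,510 = €5,102
Total recovery: €25,510 + €5,102 = €30,612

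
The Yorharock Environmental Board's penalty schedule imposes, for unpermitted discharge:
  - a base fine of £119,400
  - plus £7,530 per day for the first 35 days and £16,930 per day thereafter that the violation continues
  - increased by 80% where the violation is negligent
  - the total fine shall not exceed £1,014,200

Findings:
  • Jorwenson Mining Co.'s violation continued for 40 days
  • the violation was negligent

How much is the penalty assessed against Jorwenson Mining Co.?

£841,680

First 35 days: 35 × £7,530 = £263,550
Remaining days: (40 − 35) × £16,930 = £84,650
Per-day component: £263,550 + £84,650 = £348,200
Base plus per-day: £119,400 + £348,200 = £467,600
Enhancement: 80% of £467,600 = £374,080
Enhanced fine: £467,600 + £374,080 = £841,680
Cap at £1,014,200: £841,680 is within the cap, no reduction.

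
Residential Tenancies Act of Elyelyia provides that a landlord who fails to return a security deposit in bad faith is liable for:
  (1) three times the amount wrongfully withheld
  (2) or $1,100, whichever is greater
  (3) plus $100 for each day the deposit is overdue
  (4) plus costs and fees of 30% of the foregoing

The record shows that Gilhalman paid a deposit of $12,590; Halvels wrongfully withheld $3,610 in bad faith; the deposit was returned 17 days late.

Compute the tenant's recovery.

$16,289

Trebled: 3 × $3,610 = $10,830
Minimum $1,100: $10,830 meets the minimum, no increase.
Late-return penalty: 17 × $100 = $1,700
Damages plus late penalty: $10,830 + $1,700 = $12,530
Costs and fees: 30% of $12,530 = $3,759
Total recovery: $12,530 + $3,759 = $16,289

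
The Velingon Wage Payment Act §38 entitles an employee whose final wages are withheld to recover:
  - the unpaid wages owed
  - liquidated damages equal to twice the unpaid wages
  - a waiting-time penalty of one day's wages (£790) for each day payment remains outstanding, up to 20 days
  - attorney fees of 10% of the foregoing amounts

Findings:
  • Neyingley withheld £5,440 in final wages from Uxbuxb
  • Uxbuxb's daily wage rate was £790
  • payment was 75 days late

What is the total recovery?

£35,332

Doubled: 2 × £5,440 = £10,880
Penalty days: min(75, 20) = 20
Waiting-time penalty: 20 × £790 = £15,800
Subtotal: £5,440 + £10,880 + £15,800 = £32,120
Attorney fees: 10% of £32,120 = £3,212
Total award: £32,120 + £3,212 = £35,332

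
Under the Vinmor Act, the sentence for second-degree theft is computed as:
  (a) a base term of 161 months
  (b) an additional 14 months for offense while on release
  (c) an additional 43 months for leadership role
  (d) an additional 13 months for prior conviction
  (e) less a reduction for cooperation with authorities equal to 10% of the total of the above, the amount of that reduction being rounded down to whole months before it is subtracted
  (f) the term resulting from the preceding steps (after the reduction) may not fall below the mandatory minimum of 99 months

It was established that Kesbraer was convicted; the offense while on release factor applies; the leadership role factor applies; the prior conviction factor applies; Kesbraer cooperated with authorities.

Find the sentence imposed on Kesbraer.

Offense while on release enhancement: +14 months
Leadership role enhancement: +43 months
Prior conviction enhancement: +13 months
Adjusted term: 161 months + 14 months + 43 months + 13 months = 231 months
Cooperation with authorities reduction: 10% of 231 months = 23 months (rounded down)
After reduction: 231 − 23 = 208 months
Minimum 99 months: 208 months meets the minimum, no increase.

208 months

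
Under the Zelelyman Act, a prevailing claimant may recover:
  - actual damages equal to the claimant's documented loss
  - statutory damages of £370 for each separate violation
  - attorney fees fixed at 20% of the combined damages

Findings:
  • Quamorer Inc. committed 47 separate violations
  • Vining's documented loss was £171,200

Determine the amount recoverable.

Statutory damages: 47 × £370 = £17,390
Combined damages: £171,200 + £17,390 = £188,590
Attorney fees: 20% of £188,590 = £37,718
Total recovery: £188,590 + £37,718 = £226,308

Total recovery: £226,308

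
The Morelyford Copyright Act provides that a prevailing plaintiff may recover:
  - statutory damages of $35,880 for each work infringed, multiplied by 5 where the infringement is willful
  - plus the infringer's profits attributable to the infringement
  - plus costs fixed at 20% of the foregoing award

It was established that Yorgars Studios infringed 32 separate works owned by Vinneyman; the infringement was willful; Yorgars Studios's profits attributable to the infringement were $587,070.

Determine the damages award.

Statutory damages: 32 × $35,880 = $1,148,160
Multiplied by 5: 5 × $1,148,160 = $5,740,800
Combined award: $5,740,800 + $587,070 = $6,327,870
Costs: 20% of $6,327,870 = $1,265,574
Award plus costs: $6,327,870 + $1,265,574 = $7,593,444

$7,593,444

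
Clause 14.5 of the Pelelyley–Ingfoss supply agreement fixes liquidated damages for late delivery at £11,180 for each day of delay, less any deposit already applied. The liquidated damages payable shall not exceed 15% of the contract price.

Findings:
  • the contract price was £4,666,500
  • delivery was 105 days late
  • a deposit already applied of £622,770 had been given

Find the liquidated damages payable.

Per-day damages: 105 × £11,180 = £1,173,900
Less deposit already applied: £1,173,900 − £622,770 = £551,130
Cap: 15% of £4,666,500 = £699,975
Cap at £699,975: £551,130 is within the cap, no reduction.

£551,130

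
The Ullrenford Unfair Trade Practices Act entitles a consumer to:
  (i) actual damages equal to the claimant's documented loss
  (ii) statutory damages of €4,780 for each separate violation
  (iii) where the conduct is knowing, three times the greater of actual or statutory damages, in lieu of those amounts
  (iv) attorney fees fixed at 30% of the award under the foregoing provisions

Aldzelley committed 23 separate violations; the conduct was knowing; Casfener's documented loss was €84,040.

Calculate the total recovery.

€428,766

Statutory damages: 23 × €4,780 = €109,940
Greater of actual damages (€84,040) or statutory damages (€109,940): €109,940
Trebled: 3 × €109,940 = €329,820
Attorney fees: 30% of €329,820 = €98,946
Total recovery: €329,820 + €98,946 = €428,766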